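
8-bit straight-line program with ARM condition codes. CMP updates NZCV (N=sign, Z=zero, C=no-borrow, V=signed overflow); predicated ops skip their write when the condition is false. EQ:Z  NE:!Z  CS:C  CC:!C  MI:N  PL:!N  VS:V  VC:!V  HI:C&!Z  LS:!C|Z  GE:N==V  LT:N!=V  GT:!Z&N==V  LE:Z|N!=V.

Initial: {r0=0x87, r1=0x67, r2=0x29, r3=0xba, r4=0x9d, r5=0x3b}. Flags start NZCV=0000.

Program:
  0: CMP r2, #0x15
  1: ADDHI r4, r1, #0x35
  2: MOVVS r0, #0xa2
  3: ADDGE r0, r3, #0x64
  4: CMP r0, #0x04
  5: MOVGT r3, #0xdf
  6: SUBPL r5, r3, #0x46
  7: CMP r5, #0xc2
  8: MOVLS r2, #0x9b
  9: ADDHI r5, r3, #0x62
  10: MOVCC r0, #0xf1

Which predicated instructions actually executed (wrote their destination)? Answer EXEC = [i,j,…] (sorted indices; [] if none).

[0] flags=0010 → (cmp)
[1] flags=0010 HI?T → r4=0x9c
[2] flags=0010 VS?F → skip
[3] flags=0010 GE?T → r0=0x1e
[4] flags=0010 → (cmp)
[5] flags=0010 GT?T → r3=0xdf
[6] flags=0010 PL?T → r5=0x99
[7] flags=1000 → (cmp)
[8] flags=1000 LS?T → r2=0x9b
[9] flags=1000 HI?F → skip
[10] flags=1000 CC?T → r0=0xf1

EXEC = [1,3,5,6,8,10]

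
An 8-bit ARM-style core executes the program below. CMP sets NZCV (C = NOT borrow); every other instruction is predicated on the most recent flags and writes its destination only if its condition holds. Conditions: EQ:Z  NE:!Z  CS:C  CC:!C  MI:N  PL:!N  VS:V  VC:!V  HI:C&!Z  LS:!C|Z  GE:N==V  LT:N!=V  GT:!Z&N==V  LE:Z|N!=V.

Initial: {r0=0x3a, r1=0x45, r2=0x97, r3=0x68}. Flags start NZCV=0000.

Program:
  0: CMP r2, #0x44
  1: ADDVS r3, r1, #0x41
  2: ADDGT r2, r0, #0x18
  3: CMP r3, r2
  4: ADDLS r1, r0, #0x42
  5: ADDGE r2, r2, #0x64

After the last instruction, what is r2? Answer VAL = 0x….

VAL = 0x97

0: ✓ CMP  NZCV=0011
1: ✓ ADDVS  r3←0x86
2: · ADDGT
3: ✓ CMP  NZCV=1000
4: ✓ ADDLS  r1←0x7c
5: · ADDGE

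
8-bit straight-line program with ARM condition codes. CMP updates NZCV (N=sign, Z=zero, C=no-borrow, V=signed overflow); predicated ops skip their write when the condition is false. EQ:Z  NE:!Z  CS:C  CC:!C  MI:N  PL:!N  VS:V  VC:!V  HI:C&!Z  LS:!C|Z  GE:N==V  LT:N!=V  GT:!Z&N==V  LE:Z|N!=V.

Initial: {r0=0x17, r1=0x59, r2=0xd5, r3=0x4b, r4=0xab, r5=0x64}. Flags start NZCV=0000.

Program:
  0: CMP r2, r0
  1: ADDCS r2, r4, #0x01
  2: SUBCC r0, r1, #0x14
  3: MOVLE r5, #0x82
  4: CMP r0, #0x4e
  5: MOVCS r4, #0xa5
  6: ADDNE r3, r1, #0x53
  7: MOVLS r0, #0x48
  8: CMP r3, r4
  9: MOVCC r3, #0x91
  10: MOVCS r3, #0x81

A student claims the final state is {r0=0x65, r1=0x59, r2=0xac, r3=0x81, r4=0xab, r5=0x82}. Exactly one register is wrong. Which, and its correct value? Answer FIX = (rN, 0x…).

FIX = (r0, 0x48)

0: ✓ CMP  NZCV=1010
1: ✓ ADDCS  r2←0xac
2: · SUBCC
3: ✓ MOVLE  r5←0x82
4: ✓ CMP  NZCV=1000
5: · MOVCS
6: ✓ ADDNE  r3←0xac
7: ✓ MOVLS  r0←0x48
8: ✓ CMP  NZCV=0010
9: · MOVCC
10: ✓ MOVCS  r3←0x81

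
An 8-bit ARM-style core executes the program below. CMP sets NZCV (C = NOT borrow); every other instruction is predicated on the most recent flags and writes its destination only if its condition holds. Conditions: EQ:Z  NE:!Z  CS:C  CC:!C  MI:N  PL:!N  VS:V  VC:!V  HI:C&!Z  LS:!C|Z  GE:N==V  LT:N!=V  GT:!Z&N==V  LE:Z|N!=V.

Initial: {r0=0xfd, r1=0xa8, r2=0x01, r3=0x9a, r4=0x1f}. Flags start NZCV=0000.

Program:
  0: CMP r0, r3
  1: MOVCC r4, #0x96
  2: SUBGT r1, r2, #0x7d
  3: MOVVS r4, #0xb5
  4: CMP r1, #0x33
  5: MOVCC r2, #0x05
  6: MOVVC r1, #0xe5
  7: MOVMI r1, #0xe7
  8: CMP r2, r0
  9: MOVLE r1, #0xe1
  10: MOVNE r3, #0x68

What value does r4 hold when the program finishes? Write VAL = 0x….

[0] flags=0010 → (cmp)
[1] flags=0010 CC?F → skip
[2] flags=0010 GT?T → r1=0x84
[3] flags=0010 VS?F → skip
[4] flags=0011 → (cmp)
[5] flags=0011 CC?F → skip
[6] flags=0011 VC?F → skip
[7] flags=0011 MI?F → skip
[8] flags=0000 → (cmp)
[9] flags=0000 LE?F → skip
[10] flags=0000 NE?T → r3=0x68

VAL = 0x1f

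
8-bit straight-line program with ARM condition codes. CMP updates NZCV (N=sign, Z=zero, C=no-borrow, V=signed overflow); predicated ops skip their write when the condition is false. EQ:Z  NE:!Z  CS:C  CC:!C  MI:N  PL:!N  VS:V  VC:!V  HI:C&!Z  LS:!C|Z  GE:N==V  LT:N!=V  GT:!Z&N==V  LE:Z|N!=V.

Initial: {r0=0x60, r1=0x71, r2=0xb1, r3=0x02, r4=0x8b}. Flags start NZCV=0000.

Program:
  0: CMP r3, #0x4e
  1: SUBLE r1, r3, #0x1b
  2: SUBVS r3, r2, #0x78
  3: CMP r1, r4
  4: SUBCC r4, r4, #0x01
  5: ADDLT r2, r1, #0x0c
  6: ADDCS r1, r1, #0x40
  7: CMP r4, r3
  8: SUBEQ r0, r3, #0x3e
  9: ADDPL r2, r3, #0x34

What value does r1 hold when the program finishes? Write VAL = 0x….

VAL = 0x27

[0] flags=1000 → (cmp)
[1] flags=1000 LE?T → r1=0xe7
[2] flags=1000 VS?F → skip
[3] flags=0010 → (cmp)
[4] flags=0010 CC?F → skip
[5] flags=0010 LT?F → skip
[6] flags=0010 CS?T → r1=0x27
[7] flags=1010 → (cmp)
[8] flags=1010 EQ?F → skip
[9] flags=1010 PL?F → skip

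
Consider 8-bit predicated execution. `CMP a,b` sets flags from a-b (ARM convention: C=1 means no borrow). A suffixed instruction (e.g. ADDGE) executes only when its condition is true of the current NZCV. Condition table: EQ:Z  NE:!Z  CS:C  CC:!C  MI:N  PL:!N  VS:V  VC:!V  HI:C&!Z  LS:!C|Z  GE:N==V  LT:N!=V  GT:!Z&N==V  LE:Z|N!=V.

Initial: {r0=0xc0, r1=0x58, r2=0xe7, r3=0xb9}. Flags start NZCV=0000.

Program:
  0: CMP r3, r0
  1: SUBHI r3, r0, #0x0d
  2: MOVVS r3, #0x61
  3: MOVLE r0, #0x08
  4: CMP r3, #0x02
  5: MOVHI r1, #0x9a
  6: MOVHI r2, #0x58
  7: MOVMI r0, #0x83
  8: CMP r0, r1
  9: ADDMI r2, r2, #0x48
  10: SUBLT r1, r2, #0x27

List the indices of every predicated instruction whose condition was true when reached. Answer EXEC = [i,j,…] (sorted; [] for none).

0: ✓ CMP  NZCV=1000
1: · SUBHI
2: · MOVVS
3: ✓ MOVLE  r0←0x08
4: ✓ CMP  NZCV=1010
5: ✓ MOVHI  r1←0x9a
6: ✓ MOVHI  r2←0x58
7: ✓ MOVMI  r0←0x83
8: ✓ CMP  NZCV=1000
9: ✓ ADDMI  r2←0xa0
10: ✓ SUBLT  r1←0x79

EXEC = [3,5,6,7,9,10]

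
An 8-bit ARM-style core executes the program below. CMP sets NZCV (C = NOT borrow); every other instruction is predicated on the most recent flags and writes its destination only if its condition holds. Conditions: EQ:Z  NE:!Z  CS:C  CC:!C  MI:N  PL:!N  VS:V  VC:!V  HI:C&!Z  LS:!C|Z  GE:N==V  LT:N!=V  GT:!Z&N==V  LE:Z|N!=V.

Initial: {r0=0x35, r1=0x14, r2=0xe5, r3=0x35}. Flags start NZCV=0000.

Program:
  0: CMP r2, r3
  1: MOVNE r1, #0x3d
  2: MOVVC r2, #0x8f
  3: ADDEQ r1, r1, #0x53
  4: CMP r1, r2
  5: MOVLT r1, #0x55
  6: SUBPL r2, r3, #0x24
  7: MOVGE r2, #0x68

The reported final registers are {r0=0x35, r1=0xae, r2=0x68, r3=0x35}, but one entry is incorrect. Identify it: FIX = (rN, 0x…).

FIX = (r1, 0x3d)

[0] flags=1010 → (cmp)
[1] flags=1010 NE?T → r1=0x3d
[2] flags=1010 VC?T → r2=0x8f
[3] flags=1010 EQ?F → skip
[4] flags=1001 → (cmp)
[5] flags=1001 LT?F → skip
[6] flags=1001 PL?F → skip
[7] flags=1001 GE?T → r2=0x68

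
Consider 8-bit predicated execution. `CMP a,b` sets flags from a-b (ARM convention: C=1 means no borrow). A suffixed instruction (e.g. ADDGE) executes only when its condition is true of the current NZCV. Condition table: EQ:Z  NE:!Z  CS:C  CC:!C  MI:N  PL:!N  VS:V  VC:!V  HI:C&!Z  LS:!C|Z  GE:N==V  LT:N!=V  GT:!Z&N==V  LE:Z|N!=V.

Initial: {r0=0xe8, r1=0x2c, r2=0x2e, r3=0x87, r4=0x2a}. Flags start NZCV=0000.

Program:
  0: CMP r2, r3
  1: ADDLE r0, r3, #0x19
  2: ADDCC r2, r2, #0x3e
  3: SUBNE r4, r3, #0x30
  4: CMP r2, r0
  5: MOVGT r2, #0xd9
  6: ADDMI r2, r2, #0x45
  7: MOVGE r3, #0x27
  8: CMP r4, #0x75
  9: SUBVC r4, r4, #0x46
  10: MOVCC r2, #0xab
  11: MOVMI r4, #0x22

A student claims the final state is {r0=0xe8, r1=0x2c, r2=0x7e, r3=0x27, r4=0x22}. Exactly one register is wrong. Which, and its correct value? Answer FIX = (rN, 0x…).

FIX = (r2, 0xab)

[0] flags=1001 → (cmp)
[1] flags=1001 LE?F → skip
[2] flags=1001 CC?T → r2=0x6c
[3] flags=1001 NE?T → r4=0x57
[4] flags=1001 → (cmp)
[5] flags=1001 GT?T → r2=0xd9
[6] flags=1001 MI?T → r2=0x1e
[7] flags=1001 GE?T → r3=0x27
[8] flags=1000 → (cmp)
[9] flags=1000 VC?T → r4=0x11
[10] flags=1000 CC?T → r2=0xab
[11] flags=1000 MI?T → r4=0x22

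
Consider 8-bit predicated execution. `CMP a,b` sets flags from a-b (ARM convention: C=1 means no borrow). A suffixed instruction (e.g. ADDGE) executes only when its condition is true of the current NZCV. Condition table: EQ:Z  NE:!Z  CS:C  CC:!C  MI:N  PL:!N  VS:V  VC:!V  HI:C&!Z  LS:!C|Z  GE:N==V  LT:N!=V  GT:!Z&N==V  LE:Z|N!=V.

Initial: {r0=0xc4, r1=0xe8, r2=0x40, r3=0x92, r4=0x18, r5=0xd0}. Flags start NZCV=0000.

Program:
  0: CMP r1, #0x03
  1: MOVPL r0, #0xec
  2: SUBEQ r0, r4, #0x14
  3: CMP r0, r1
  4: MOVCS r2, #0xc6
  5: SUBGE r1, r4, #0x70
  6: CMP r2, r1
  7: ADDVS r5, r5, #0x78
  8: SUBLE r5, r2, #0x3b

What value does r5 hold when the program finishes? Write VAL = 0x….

0: ✓ CMP  NZCV=1010
1: · MOVPL
2: · SUBEQ
3: ✓ CMP  NZCV=1000
4: · MOVCS
5: · SUBGE
6: ✓ CMP  NZCV=0000
7: · ADDVS
8: · SUBLE

VAL = 0xd0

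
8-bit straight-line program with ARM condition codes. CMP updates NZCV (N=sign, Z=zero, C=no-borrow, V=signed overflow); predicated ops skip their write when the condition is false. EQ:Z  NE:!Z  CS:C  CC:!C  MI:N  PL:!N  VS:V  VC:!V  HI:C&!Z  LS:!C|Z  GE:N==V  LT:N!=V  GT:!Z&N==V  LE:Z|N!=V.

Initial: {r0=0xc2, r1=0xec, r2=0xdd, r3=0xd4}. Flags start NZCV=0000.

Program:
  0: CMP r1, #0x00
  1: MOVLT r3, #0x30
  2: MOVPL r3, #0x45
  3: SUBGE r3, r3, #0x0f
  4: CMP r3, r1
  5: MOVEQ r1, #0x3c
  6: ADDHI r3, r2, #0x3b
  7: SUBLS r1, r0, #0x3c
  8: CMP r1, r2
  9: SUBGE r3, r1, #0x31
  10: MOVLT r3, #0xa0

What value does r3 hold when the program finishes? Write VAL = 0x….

0: ✓ CMP  NZCV=1010
1: ✓ MOVLT  r3←0x30
2: · MOVPL
3: · SUBGE
4: ✓ CMP  NZCV=0000
5: · MOVEQ
6: · ADDHI
7: ✓ SUBLS  r1←0x86
8: ✓ CMP  NZCV=1000
9: · SUBGE
10: ✓ MOVLT  r3←0xa0

VAL = 0xa0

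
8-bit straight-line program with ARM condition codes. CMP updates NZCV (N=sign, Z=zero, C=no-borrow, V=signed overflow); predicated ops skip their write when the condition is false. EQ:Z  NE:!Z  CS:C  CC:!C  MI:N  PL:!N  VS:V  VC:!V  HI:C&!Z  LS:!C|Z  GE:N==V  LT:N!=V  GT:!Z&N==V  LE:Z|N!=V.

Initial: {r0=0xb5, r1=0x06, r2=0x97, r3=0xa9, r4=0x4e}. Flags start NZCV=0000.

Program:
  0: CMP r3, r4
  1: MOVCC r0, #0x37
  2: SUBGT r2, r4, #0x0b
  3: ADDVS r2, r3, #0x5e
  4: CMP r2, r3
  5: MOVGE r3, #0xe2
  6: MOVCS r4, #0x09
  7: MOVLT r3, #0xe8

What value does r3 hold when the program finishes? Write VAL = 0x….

VAL = 0xe2

[0] flags=0011 → (cmp)
[1] flags=0011 CC?F → skip
[2] flags=0011 GT?F → skip
[3] flags=0011 VS?T → r2=0x07
[4] flags=0000 → (cmp)
[5] flags=0000 GE?T → r3=0xe2
[6] flags=0000 CS?F → skip
[7] flags=0000 LT?F → skip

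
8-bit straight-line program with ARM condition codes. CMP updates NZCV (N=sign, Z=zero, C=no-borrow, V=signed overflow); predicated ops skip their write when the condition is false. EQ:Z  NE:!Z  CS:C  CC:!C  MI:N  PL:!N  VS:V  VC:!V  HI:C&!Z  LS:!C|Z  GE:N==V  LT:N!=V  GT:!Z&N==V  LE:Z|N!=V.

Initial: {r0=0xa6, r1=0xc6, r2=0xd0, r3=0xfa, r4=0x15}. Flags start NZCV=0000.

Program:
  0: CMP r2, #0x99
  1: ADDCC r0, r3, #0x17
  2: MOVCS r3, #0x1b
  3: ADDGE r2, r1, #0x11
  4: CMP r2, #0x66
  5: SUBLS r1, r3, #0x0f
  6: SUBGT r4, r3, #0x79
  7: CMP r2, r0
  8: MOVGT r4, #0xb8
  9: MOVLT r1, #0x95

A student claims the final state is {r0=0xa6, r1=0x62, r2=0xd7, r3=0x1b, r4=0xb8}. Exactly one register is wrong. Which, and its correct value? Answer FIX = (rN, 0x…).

0: ✓ CMP  NZCV=0010
1: · ADDCC
2: ✓ MOVCS  r3←0x1b
3: ✓ ADDGE  r2←0xd7
4: ✓ CMP  NZCV=0011
5: · SUBLS
6: · SUBGT
7: ✓ CMP  NZCV=0010
8: ✓ MOVGT  r4←0xb8
9: · MOVLT

FIX = (r1, 0xc6)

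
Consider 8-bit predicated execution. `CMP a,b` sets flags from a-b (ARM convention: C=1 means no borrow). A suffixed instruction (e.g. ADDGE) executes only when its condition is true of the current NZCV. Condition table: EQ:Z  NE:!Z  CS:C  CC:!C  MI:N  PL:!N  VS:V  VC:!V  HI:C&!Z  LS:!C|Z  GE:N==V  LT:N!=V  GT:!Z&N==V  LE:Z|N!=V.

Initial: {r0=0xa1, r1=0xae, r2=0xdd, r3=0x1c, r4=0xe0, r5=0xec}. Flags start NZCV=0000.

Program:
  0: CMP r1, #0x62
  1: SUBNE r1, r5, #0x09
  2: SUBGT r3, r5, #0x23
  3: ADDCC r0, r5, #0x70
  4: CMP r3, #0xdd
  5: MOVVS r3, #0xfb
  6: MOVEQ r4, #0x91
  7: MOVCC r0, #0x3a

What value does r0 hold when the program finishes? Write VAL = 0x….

VAL = 0x3a

0: ✓ CMP  NZCV=0011
1: ✓ SUBNE  r1←0xe3
2: · SUBGT
3: · ADDCC
4: ✓ CMP  NZCV=0000
5: · MOVVS
6: · MOVEQ
7: ✓ MOVCC  r0←0x3a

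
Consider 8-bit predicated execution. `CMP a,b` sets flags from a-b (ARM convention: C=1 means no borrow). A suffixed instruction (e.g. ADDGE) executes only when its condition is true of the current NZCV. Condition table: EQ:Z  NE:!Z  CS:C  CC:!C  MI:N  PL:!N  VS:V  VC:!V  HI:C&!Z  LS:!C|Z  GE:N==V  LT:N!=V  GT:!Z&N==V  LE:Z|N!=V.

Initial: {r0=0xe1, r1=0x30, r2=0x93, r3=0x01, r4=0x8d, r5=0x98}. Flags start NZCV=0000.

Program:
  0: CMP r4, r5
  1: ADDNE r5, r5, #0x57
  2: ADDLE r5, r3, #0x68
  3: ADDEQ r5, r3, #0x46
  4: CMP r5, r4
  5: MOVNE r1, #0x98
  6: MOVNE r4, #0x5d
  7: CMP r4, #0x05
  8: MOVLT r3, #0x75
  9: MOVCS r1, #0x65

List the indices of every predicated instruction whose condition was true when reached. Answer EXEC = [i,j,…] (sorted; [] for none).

EXEC = [1,2,5,6,9]

0: ✓ CMP  NZCV=1000
1: ✓ ADDNE  r5←0xef
2: ✓ ADDLE  r5←0x69
3: · ADDEQ
4: ✓ CMP  NZCV=1001
5: ✓ MOVNE  r1←0x98
6: ✓ MOVNE  r4←0x5d
7: ✓ CMP  NZCV=0010
8: · MOVLT
9: ✓ MOVCS  r1←0x65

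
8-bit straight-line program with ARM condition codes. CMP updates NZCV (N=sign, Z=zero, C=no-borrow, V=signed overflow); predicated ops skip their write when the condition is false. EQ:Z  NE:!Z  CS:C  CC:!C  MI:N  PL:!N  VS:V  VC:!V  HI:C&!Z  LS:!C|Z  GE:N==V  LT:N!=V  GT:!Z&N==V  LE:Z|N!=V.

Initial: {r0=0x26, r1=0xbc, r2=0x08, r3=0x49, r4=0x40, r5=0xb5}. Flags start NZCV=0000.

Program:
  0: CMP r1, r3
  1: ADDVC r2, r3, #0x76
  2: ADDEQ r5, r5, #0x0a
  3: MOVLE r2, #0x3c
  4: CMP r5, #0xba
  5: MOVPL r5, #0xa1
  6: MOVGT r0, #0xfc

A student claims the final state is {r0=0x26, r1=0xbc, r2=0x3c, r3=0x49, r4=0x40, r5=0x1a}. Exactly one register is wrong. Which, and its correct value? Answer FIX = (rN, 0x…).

FIX = (r5, 0xb5)

0: ✓ CMP  NZCV=0011
1: · ADDVC
2: · ADDEQ
3: ✓ MOVLE  r2←0x3c
4: ✓ CMP  NZCV=1000
5: · MOVPL
6: · MOVGT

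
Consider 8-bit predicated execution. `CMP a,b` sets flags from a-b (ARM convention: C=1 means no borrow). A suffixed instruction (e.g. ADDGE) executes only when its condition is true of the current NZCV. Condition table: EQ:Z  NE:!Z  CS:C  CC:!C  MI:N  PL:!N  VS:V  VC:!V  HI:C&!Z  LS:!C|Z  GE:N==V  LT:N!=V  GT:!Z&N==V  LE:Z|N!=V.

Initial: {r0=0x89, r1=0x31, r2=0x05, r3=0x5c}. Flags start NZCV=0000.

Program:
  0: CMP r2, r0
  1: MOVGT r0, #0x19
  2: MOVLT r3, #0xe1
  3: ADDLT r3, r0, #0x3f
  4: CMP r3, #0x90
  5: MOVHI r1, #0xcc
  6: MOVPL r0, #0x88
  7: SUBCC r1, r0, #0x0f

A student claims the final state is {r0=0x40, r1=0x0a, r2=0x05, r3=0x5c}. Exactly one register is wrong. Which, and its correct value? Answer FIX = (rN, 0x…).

FIX = (r0, 0x19)

0: ✓ CMP  NZCV=0000
1: ✓ MOVGT  r0←0x19
2: · MOVLT
3: · ADDLT
4: ✓ CMP  NZCV=1001
5: · MOVHI
6: · MOVPL
7: ✓ SUBCC  r1←0x0a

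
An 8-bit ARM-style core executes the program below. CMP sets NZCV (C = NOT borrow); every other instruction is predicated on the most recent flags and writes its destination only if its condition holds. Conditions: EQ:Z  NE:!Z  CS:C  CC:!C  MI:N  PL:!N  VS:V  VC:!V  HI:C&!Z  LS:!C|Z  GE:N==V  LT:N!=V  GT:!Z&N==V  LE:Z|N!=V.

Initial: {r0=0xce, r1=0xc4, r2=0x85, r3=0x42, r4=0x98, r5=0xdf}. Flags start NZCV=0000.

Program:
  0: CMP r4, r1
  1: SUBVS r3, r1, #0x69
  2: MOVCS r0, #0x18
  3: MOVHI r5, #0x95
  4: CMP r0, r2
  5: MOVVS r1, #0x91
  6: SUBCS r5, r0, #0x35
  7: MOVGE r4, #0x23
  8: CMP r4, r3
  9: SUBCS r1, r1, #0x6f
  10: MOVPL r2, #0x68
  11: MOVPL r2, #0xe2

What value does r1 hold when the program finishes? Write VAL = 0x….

0: ✓ CMP  NZCV=1000
1: · SUBVS
2: · MOVCS
3: · MOVHI
4: ✓ CMP  NZCV=0010
5: · MOVVS
6: ✓ SUBCS  r5←0x99
7: ✓ MOVGE  r4←0x23
8: ✓ CMP  NZCV=1000
9: · SUBCS
10: · MOVPL
11: · MOVPL

VAL = 0xc4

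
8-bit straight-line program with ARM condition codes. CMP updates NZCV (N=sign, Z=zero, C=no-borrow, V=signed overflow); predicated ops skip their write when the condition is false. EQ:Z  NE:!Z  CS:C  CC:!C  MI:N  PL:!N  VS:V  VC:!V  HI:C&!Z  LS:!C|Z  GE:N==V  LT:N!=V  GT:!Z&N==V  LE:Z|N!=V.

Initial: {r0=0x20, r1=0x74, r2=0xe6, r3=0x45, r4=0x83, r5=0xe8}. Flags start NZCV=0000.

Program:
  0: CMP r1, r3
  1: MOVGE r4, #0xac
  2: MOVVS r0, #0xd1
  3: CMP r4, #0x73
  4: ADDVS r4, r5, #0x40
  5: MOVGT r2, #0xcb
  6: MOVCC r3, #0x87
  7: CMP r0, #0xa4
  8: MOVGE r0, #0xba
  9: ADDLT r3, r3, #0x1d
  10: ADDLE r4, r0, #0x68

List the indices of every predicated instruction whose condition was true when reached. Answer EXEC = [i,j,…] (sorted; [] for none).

EXEC = [1,4,8]

0: ✓ CMP  NZCV=0010
1: ✓ MOVGE  r4←0xac
2: · MOVVS
3: ✓ CMP  NZCV=0011
4: ✓ ADDVS  r4←0x28
5: · MOVGT
6: · MOVCC
7: ✓ CMP  NZCV=0000
8: ✓ MOVGE  r0←0xba
9: · ADDLT
10: · ADDLE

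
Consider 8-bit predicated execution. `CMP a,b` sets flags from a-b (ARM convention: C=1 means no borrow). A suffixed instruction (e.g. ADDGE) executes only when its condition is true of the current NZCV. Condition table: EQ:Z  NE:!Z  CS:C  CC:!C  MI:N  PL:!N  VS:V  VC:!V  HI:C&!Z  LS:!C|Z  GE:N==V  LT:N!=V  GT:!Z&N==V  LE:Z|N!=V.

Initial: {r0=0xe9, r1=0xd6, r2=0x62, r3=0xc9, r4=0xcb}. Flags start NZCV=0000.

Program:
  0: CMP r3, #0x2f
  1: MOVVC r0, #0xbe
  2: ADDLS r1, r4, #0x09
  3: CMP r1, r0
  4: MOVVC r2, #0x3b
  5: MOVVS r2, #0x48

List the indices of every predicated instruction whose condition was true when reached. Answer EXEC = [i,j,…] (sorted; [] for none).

0: ✓ CMP  NZCV=1010
1: ✓ MOVVC  r0←0xbe
2: · ADDLS
3: ✓ CMP  NZCV=0010
4: ✓ MOVVC  r2←0x3b
5: · MOVVS

EXEC = [1,4]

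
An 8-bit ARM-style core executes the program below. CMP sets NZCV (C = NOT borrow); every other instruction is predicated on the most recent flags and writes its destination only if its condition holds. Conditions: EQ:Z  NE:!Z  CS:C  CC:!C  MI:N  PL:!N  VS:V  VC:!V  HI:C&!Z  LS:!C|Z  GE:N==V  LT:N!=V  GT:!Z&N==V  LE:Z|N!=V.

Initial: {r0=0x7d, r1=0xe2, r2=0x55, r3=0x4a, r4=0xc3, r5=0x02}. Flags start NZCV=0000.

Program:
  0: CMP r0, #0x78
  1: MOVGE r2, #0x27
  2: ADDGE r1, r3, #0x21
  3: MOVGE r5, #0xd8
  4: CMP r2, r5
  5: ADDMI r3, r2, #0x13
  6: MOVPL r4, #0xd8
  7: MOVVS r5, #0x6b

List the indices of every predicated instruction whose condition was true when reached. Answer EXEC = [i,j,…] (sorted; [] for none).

[0] flags=0010 → (cmp)
[1] flags=0010 GE?T → r2=0x27
[2] flags=0010 GE?T → r1=0x6b
[3] flags=0010 GE?T → r5=0xd8
[4] flags=0000 → (cmp)
[5] flags=0000 MI?F → skip
[6] flags=0000 PL?T → r4=0xd8
[7] flags=0000 VS?F → skip

EXEC = [1,2,3,6]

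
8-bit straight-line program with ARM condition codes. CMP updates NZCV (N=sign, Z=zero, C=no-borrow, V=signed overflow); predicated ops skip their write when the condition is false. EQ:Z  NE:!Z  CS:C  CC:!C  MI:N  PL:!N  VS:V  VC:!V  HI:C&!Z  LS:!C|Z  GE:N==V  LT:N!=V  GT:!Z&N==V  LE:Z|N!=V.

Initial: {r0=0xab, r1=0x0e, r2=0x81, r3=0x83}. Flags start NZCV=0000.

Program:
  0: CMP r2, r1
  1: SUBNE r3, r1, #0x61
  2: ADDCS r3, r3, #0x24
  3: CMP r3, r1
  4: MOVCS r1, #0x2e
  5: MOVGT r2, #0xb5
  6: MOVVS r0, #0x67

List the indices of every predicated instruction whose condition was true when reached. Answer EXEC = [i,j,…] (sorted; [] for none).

[0] flags=0011 → (cmp)
[1] flags=0011 NE?T → r3=0xad
[2] flags=0011 CS?T → r3=0xd1
[3] flags=1010 → (cmp)
[4] flags=1010 CS?T → r1=0x2e
[5] flags=1010 GT?F → skip
[6] flags=1010 VS?F → skip

EXEC = [1,2,4]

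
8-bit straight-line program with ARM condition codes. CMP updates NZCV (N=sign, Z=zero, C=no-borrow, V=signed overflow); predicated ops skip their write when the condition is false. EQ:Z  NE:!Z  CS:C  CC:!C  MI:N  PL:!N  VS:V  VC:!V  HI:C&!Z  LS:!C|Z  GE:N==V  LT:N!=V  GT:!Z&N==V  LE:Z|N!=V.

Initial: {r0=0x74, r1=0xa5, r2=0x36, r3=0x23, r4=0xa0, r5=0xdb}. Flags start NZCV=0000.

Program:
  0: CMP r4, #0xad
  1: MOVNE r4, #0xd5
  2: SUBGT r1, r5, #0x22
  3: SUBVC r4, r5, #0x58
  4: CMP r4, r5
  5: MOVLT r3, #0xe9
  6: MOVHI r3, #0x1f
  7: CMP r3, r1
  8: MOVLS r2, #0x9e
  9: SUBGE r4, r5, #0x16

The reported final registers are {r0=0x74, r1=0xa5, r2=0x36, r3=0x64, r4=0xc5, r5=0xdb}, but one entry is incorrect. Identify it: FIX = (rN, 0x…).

FIX = (r3, 0xe9)

[0] flags=1000 → (cmp)
[1] flags=1000 NE?T → r4=0xd5
[2] flags=1000 GT?F → skip
[3] flags=1000 VC?T → r4=0x83
[4] flags=1000 → (cmp)
[5] flags=1000 LT?T → r3=0xe9
[6] flags=1000 HI?F → skip
[7] flags=0010 → (cmp)
[8] flags=0010 LS?F → skip
[9] flags=0010 GE?T → r4=0xc5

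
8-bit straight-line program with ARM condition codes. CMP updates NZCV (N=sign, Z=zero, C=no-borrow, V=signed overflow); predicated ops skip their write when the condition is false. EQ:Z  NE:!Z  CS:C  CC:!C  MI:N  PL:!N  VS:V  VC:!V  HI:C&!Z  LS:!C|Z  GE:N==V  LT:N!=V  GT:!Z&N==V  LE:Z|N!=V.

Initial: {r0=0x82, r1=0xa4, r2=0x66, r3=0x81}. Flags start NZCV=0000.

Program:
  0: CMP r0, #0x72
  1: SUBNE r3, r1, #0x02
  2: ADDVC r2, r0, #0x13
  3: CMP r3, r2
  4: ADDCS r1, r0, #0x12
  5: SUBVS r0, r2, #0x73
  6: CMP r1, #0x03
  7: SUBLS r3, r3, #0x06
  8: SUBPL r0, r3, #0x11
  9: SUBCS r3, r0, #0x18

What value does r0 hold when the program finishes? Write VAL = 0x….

[0] flags=0011 → (cmp)
[1] flags=0011 NE?T → r3=0xa2
[2] flags=0011 VC?F → skip
[3] flags=0011 → (cmp)
[4] flags=0011 CS?T → r1=0x94
[5] flags=0011 VS?T → r0=0xf3
[6] flags=1010 → (cmp)
[7] flags=1010 LS?F → skip
[8] flags=1010 PL?F → skip
[9] flags=1010 CS?T → r3=0xdb

VAL = 0xf3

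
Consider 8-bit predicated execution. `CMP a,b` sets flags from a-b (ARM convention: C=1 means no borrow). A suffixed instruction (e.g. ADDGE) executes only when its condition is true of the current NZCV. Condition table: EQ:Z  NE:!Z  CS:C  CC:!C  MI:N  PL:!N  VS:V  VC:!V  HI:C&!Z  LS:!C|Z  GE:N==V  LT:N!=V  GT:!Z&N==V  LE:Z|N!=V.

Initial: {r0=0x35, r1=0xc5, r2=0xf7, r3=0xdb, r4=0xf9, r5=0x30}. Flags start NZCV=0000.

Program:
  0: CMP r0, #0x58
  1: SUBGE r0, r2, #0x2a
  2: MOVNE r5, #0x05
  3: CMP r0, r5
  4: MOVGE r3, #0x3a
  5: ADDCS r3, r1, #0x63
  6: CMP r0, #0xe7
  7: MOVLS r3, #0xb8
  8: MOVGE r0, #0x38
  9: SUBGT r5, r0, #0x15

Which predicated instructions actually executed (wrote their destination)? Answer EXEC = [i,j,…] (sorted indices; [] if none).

0: ✓ CMP  NZCV=1000
1: · SUBGE
2: ✓ MOVNE  r5←0x05
3: ✓ CMP  NZCV=0010
4: ✓ MOVGE  r3←0x3a
5: ✓ ADDCS  r3←0x28
6: ✓ CMP  NZCV=0000
7: ✓ MOVLS  r3←0xb8
8: ✓ MOVGE  r0←0x38
9: ✓ SUBGT  r5←0x23

EXEC = [2,4,5,7,8,9]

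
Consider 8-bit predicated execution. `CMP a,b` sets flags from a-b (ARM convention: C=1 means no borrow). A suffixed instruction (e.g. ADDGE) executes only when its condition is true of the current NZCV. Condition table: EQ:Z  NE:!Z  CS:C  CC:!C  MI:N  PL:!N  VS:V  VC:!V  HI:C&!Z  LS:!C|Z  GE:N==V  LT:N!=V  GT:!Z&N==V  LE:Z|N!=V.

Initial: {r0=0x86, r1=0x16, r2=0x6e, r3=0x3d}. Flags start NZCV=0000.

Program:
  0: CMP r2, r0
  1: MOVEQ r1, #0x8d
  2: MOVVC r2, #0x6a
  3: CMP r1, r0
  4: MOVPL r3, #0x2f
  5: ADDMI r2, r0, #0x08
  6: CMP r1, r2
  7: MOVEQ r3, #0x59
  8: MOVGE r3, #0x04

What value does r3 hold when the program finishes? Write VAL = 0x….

VAL = 0x04

0: ✓ CMP  NZCV=1001
1: · MOVEQ
2: · MOVVC
3: ✓ CMP  NZCV=1001
4: · MOVPL
5: ✓ ADDMI  r2←0x8e
6: ✓ CMP  NZCV=1001
7: · MOVEQ
8: ✓ MOVGE  r3←0x04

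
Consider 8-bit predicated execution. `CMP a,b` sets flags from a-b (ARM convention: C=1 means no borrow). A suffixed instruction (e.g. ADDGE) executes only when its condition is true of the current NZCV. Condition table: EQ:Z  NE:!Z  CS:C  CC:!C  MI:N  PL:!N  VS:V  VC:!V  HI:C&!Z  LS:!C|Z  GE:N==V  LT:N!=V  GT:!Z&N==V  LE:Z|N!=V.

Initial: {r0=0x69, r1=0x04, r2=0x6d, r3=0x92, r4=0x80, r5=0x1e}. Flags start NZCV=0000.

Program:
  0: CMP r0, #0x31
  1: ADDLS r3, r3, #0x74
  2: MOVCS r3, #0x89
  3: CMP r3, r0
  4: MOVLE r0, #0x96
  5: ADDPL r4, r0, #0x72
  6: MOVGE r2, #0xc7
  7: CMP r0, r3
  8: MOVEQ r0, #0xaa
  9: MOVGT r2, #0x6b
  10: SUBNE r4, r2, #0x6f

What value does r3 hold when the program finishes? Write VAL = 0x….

0: ✓ CMP  NZCV=0010
1: · ADDLS
2: ✓ MOVCS  r3←0x89
3: ✓ CMP  NZCV=0011
4: ✓ MOVLE  r0←0x96
5: ✓ ADDPL  r4←0x08
6: · MOVGE
7: ✓ CMP  NZCV=0010
8: · MOVEQ
9: ✓ MOVGT  r2←0x6b
10: ✓ SUBNE  r4←0xfc

VAL = 0x89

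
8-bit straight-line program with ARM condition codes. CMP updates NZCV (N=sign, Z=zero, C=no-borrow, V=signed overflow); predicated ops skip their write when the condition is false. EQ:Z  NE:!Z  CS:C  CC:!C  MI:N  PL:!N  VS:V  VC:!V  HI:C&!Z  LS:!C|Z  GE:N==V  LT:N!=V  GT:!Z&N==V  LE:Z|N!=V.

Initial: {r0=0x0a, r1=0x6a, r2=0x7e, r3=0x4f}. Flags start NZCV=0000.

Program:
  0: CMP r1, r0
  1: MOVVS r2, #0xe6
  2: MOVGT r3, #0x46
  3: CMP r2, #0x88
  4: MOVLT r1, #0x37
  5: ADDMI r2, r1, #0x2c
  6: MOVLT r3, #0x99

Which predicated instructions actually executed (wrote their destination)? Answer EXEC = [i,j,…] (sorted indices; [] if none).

EXEC = [2,5]

0: ✓ CMP  NZCV=0010
1: · MOVVS
2: ✓ MOVGT  r3←0x46
3: ✓ CMP  NZCV=1001
4: · MOVLT
5: ✓ ADDMI  r2←0x96
6: · MOVLT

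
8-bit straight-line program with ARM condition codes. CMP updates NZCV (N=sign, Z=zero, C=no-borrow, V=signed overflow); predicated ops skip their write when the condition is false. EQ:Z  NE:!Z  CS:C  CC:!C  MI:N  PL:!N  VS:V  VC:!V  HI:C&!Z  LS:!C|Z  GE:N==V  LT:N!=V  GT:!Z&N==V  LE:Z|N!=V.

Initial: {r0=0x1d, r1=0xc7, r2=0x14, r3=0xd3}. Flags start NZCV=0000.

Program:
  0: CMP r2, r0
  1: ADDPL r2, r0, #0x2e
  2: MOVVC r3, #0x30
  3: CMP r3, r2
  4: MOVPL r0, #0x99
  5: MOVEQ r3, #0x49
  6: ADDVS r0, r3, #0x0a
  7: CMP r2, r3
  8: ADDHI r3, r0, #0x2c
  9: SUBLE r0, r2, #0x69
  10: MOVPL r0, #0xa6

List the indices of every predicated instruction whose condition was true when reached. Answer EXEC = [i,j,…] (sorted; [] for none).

EXEC = [2,4,9]

0: ✓ CMP  NZCV=1000
1: · ADDPL
2: ✓ MOVVC  r3←0x30
3: ✓ CMP  NZCV=0010
4: ✓ MOVPL  r0←0x99
5: · MOVEQ
6: · ADDVS
7: ✓ CMP  NZCV=1000
8: · ADDHI
9: ✓ SUBLE  r0←0xab
10: · MOVPL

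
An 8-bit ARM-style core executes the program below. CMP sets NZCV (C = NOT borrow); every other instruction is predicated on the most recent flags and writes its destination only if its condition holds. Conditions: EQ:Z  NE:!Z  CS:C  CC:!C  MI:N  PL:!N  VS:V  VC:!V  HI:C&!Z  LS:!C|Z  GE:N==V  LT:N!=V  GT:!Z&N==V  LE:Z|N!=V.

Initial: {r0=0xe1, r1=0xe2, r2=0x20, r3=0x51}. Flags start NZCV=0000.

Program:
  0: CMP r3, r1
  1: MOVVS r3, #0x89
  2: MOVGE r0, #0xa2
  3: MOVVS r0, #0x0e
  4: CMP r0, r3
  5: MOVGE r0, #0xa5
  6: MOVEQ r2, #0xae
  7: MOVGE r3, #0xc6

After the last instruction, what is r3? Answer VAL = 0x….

0: ✓ CMP  NZCV=0000
1: · MOVVS
2: ✓ MOVGE  r0←0xa2
3: · MOVVS
4: ✓ CMP  NZCV=0011
5: · MOVGE
6: · MOVEQ
7: · MOVGE

VAL = 0x51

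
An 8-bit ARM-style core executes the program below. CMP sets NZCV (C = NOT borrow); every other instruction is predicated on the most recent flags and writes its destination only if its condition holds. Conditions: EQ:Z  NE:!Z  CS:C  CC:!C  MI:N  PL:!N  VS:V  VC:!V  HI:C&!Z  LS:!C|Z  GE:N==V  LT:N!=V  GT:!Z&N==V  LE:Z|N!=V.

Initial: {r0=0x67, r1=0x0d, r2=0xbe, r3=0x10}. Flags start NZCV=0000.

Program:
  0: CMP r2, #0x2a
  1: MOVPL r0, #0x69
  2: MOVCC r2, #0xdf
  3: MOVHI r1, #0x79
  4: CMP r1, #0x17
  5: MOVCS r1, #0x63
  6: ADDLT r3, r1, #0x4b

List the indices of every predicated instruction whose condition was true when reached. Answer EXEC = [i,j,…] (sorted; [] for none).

0: ✓ CMP  NZCV=1010
1: · MOVPL
2: · MOVCC
3: ✓ MOVHI  r1←0x79
4: ✓ CMP  NZCV=0010
5: ✓ MOVCS  r1←0x63
6: · ADDLT

EXEC = [3,5]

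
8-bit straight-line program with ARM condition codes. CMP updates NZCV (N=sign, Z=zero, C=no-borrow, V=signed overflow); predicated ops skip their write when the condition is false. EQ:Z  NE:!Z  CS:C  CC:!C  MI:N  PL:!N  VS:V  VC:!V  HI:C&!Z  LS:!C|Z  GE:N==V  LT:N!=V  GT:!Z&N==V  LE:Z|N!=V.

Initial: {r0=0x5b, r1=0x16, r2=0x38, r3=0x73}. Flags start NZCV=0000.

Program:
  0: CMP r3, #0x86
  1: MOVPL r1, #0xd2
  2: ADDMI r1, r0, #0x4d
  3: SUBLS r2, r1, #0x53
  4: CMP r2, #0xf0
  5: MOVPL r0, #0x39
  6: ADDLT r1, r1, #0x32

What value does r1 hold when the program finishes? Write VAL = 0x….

0: ✓ CMP  NZCV=1001
1: · MOVPL
2: ✓ ADDMI  r1←0xa8
3: ✓ SUBLS  r2←0x55
4: ✓ CMP  NZCV=0000
5: ✓ MOVPL  r0←0x39
6: · ADDLT

VAL = 0xa8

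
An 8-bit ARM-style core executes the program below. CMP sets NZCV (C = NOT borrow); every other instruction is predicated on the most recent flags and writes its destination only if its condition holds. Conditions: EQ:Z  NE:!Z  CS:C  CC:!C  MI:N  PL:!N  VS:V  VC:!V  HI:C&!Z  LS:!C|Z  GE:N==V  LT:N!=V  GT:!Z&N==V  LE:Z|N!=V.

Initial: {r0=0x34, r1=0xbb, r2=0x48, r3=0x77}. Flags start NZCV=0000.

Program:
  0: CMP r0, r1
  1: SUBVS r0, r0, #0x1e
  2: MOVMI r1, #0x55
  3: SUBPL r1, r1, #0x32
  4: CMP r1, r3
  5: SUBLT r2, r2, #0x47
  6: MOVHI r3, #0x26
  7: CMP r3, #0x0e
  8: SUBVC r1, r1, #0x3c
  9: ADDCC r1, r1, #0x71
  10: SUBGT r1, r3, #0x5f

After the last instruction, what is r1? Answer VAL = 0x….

[0] flags=0000 → (cmp)
[1] flags=0000 VS?F → skip
[2] flags=0000 MI?F → skip
[3] flags=0000 PL?T → r1=0x89
[4] flags=0011 → (cmp)
[5] flags=0011 LT?T → r2=0x01
[6] flags=0011 HI?T → r3=0x26
[7] flags=0010 → (cmp)
[8] flags=0010 VC?T → r1=0x4d
[9] flags=0010 CC?F → skip
[10] flags=0010 GT?T → r1=0xc7

VAL = 0xc7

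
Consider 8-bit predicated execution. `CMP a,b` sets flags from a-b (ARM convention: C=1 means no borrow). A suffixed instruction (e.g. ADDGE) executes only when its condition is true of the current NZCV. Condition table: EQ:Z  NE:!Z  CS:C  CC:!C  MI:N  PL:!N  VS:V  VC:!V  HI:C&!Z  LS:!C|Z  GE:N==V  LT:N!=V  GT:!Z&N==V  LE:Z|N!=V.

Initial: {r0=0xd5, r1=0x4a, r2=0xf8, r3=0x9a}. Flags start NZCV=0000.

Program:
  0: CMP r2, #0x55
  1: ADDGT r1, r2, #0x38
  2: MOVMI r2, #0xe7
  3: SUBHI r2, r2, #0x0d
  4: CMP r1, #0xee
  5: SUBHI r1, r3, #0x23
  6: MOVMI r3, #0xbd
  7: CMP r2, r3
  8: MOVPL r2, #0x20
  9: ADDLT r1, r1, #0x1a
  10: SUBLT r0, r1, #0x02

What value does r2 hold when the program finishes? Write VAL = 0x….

VAL = 0x20

0: ✓ CMP  NZCV=1010
1: · ADDGT
2: ✓ MOVMI  r2←0xe7
3: ✓ SUBHI  r2←0xda
4: ✓ CMP  NZCV=0000
5: · SUBHI
6: · MOVMI
7: ✓ CMP  NZCV=0010
8: ✓ MOVPL  r2←0x20
9: · ADDLT
10: · SUBLT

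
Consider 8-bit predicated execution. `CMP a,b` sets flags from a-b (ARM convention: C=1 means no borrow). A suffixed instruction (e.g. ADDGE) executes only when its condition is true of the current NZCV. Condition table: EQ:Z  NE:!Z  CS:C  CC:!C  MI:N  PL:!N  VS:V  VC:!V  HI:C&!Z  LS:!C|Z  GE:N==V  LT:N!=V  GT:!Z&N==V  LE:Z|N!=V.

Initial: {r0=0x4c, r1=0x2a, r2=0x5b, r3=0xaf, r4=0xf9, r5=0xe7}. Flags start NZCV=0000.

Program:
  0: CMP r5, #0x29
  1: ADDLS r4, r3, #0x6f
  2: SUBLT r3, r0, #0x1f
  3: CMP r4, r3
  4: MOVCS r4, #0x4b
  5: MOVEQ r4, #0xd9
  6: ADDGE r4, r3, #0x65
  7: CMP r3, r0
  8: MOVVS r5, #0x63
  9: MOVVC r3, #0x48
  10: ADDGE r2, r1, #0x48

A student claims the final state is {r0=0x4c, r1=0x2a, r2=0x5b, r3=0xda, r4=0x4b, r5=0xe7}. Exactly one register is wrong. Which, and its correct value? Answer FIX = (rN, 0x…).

FIX = (r3, 0x48)

0: ✓ CMP  NZCV=1010
1: · ADDLS
2: ✓ SUBLT  r3←0x2d
3: ✓ CMP  NZCV=1010
4: ✓ MOVCS  r4←0x4b
5: · MOVEQ
6: · ADDGE
7: ✓ CMP  NZCV=1000
8: · MOVVS
9: ✓ MOVVC  r3←0x48
10: · ADDGE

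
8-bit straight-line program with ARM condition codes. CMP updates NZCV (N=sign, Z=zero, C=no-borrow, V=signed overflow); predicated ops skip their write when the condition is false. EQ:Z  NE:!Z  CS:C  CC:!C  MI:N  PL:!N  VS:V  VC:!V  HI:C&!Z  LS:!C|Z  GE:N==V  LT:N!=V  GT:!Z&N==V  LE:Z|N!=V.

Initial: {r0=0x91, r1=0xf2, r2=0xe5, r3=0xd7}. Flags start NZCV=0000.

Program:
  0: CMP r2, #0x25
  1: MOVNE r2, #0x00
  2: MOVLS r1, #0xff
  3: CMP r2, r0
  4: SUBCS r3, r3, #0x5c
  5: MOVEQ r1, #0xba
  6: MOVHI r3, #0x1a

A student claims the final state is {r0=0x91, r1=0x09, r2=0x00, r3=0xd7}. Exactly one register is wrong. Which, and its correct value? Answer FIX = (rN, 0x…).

FIX = (r1, 0xf2)

[0] flags=1010 → (cmp)
[1] flags=1010 NE?T → r2=0x00
[2] flags=1010 LS?F → skip
[3] flags=0000 → (cmp)
[4] flags=0000 CS?F → skip
[5] flags=0000 EQ?F → skip
[6] flags=0000 HI?F → skip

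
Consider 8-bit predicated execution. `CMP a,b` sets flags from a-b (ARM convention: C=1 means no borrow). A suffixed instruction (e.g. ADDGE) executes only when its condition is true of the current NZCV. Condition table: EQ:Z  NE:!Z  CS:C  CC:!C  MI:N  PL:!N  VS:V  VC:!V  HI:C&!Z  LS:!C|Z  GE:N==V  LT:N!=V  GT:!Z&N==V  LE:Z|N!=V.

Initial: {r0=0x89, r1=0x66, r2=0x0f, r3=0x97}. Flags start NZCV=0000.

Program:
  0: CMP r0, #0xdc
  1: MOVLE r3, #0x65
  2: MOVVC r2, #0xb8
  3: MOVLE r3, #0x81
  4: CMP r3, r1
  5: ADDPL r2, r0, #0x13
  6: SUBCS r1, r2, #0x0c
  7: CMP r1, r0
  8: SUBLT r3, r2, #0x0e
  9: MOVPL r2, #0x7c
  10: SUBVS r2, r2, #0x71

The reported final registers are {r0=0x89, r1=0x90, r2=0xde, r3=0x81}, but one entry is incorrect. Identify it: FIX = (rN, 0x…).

FIX = (r2, 0x7c)

[0] flags=1000 → (cmp)
[1] flags=1000 LE?T → r3=0x65
[2] flags=1000 VC?T → r2=0xb8
[3] flags=1000 LE?T → r3=0x81
[4] flags=0011 → (cmp)
[5] flags=0011 PL?T → r2=0x9c
[6] flags=0011 CS?T → r1=0x90
[7] flags=0010 → (cmp)
[8] flags=0010 LT?F → skip
[9] flags=0010 PL?T → r2=0x7c
[10] flags=0010 VS?F → skip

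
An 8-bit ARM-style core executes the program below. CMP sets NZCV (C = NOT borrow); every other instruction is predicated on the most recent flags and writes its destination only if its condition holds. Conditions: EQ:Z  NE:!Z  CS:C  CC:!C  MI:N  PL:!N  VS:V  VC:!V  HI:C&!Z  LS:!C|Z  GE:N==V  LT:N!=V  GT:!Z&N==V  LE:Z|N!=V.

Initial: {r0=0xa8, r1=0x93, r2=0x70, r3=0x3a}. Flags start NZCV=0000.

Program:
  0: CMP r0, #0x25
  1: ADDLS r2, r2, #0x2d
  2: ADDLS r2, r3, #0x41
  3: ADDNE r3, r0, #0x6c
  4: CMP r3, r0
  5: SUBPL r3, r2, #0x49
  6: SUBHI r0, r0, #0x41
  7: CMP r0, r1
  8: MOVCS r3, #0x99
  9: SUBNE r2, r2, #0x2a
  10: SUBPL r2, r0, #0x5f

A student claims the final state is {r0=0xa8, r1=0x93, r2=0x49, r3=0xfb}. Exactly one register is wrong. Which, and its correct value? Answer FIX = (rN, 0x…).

FIX = (r3, 0x99)

0: ✓ CMP  NZCV=1010
1: · ADDLS
2: · ADDLS
3: ✓ ADDNE  r3←0x14
4: ✓ CMP  NZCV=0000
5: ✓ SUBPL  r3←0x27
6: · SUBHI
7: ✓ CMP  NZCV=0010
8: ✓ MOVCS  r3←0x99
9: ✓ SUBNE  r2←0x46
10: ✓ SUBPL  r2←0x49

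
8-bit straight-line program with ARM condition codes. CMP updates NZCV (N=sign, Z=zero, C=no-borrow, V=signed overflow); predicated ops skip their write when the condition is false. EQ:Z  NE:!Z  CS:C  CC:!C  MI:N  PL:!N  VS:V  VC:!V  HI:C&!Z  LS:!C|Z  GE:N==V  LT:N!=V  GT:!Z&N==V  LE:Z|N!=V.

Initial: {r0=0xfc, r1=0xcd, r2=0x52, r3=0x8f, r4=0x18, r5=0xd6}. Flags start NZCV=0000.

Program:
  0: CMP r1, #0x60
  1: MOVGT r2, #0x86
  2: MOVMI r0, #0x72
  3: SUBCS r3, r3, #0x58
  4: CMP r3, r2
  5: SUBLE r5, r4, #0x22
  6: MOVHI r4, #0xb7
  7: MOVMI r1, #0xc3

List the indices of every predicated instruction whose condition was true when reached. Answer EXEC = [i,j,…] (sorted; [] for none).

EXEC = [3,5,7]

[0] flags=0011 → (cmp)
[1] flags=0011 GT?F → skip
[2] flags=0011 MI?F → skip
[3] flags=0011 CS?T → r3=0x37
[4] flags=1000 → (cmp)
[5] flags=1000 LE?T → r5=0xf6
[6] flags=1000 HI?F → skip
[7] flags=1000 MI?T → r1=0xc3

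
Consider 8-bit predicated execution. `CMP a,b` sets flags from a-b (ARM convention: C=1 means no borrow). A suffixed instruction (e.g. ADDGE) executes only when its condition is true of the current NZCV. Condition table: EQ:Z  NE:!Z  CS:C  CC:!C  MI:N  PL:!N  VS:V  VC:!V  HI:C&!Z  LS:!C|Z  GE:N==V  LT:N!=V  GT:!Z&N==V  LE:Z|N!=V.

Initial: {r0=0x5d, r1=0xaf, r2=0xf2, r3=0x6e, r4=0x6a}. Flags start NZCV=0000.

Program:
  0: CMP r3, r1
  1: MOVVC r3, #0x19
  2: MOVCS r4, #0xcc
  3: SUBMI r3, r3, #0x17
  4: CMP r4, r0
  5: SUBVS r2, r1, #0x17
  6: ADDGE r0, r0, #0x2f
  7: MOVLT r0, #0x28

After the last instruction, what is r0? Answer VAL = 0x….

0: ✓ CMP  NZCV=1001
1: · MOVVC
2: · MOVCS
3: ✓ SUBMI  r3←0x57
4: ✓ CMP  NZCV=0010
5: · SUBVS
6: ✓ ADDGE  r0←0x8c
7: · MOVLT

VAL = 0x8c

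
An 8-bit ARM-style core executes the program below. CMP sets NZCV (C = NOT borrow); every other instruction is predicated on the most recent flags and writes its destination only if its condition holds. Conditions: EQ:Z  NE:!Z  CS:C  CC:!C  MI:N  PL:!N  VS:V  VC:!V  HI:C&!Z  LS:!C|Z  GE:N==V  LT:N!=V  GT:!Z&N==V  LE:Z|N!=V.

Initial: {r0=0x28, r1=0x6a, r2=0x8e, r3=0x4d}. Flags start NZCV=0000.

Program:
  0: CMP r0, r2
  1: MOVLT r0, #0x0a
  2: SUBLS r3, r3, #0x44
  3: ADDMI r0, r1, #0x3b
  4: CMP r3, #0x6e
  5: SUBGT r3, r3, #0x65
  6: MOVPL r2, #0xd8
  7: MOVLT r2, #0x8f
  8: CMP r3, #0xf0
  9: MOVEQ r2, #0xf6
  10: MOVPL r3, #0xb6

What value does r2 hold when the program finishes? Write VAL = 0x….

VAL = 0x8f

0: ✓ CMP  NZCV=1001
1: · MOVLT
2: ✓ SUBLS  r3←0x09
3: ✓ ADDMI  r0←0xa5
4: ✓ CMP  NZCV=1000
5: · SUBGT
6: · MOVPL
7: ✓ MOVLT  r2←0x8f
8: ✓ CMP  NZCV=0000
9: · MOVEQ
10: ✓ MOVPL  r3←0xb6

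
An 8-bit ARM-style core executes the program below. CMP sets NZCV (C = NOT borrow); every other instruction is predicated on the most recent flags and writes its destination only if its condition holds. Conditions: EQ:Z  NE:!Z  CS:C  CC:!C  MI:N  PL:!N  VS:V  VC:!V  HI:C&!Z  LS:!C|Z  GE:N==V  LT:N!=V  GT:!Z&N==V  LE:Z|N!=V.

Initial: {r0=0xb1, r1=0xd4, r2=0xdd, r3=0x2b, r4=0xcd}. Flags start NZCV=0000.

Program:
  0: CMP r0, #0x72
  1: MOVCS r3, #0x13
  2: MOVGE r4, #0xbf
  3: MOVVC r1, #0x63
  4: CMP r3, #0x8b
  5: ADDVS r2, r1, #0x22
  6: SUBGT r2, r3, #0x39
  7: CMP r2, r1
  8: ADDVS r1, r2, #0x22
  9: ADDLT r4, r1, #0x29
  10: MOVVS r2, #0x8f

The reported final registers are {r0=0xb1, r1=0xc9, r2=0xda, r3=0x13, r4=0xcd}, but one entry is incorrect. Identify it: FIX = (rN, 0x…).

0: ✓ CMP  NZCV=0011
1: ✓ MOVCS  r3←0x13
2: · MOVGE
3: · MOVVC
4: ✓ CMP  NZCV=1001
5: ✓ ADDVS  r2←0xf6
6: ✓ SUBGT  r2←0xda
7: ✓ CMP  NZCV=0010
8: · ADDVS
9: · ADDLT
10: · MOVVS

FIX = (r1, 0xd4)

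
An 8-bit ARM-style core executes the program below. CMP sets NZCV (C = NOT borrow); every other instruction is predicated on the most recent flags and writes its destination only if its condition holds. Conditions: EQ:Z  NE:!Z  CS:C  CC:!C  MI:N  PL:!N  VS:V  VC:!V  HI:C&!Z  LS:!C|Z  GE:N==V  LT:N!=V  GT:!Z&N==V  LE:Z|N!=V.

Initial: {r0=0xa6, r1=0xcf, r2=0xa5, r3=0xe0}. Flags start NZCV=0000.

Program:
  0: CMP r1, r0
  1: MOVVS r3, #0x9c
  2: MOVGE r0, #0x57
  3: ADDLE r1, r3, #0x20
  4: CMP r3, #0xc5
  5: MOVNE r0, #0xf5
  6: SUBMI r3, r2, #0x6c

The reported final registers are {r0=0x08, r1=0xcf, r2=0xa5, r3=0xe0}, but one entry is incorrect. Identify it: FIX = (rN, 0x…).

0: ✓ CMP  NZCV=0010
1: · MOVVS
2: ✓ MOVGE  r0←0x57
3: · ADDLE
4: ✓ CMP  NZCV=0010
5: ✓ MOVNE  r0←0xf5
6: · SUBMI

FIX = (r0, 0xf5)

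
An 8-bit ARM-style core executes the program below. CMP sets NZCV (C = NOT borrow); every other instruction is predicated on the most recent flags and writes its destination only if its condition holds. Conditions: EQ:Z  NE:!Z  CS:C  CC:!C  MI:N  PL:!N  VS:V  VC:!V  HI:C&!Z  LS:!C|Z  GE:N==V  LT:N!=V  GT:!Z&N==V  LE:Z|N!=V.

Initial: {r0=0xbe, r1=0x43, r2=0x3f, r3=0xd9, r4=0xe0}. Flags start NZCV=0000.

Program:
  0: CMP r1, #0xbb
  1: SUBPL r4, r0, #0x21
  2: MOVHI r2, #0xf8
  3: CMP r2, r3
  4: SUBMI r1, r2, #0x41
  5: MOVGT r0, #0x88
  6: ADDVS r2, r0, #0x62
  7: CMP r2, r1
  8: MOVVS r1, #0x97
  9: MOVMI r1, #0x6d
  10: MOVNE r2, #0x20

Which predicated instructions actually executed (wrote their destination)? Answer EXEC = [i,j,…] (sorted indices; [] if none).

0: ✓ CMP  NZCV=1001
1: · SUBPL
2: · MOVHI
3: ✓ CMP  NZCV=0000
4: · SUBMI
5: ✓ MOVGT  r0←0x88
6: · ADDVS
7: ✓ CMP  NZCV=1000
8: · MOVVS
9: ✓ MOVMI  r1←0x6d
10: ✓ MOVNE  r2←0x20

EXEC = [5,9,10]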